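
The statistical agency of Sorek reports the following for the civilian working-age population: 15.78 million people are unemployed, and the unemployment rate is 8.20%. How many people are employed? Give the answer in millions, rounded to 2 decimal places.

About 176.66 million are employed.

Labor force = U / u = 15.78 / 0.0820 ≈ 192.44 million.
Employed = labor force − unemployed = 192.44 − 15.78 = 176.66 million.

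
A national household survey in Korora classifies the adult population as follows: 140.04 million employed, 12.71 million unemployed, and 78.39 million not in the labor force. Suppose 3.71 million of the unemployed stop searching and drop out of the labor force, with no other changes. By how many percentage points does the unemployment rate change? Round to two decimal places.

The unemployment rate changes by −2.28 percentage points.

Initially, labor force = 140.04 + 12.71 = 152.75 million, so u = 12.71/152.75 = 8.32%.
After the change, unemployed and labor force both fall by 3.71 → E = 140.04, U = 9.00, labor force = 149.04 million.
New unemployment rate = 9.00 / 149.04 = 6.04%.
Change = 6.04% − 8.32% = −2.28 percentage points.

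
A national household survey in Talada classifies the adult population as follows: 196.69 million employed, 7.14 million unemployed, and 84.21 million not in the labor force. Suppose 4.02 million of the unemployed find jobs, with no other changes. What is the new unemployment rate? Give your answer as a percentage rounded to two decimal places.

Initially, labor force = 196.69 + 7.14 = 203.83 million, so u = 7.14/203.83 = 3.50%.
After the change, unemployed falls and employed rises by 4.02; labor force unchanged → E = 200.71, U = 3.12, labor force = 203.83 million.
New unemployment rate = 3.12 / 203.83 = 1.53%.

New unemployment rate ≈ 1.53%.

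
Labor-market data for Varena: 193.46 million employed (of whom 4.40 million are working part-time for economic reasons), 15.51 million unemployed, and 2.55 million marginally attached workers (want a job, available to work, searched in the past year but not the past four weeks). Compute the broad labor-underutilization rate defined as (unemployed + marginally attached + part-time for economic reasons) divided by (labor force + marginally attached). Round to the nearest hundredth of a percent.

Labor force = 193.46 + 15.51 = 208.97 million.
Numerator = 15.51 + 2.55 + 4.40 = 22.46 million.
Denominator = 208.97 + 2.55 = 211.52 million.
Broad rate = 22.46 / 211.52 = 10.62%.

Broad underutilization rate ≈ 10.62%.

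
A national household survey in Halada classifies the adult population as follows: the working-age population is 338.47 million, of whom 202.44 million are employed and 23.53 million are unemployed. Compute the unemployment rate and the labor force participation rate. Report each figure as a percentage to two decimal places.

Unemployment rate ≈ 10.41%; labor force participation rate ≈ 66.76%.

Labor force = employed + unemployed = 202.44 + 23.53 = 225.97 million.
Unemployment rate = 23.53 / 225.97 = 10.41%.
Labor force participation rate = 225.97 / 338.47 = 66.76%.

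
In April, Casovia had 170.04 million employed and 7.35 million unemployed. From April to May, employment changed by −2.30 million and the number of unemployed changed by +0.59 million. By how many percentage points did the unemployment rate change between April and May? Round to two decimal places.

April: labor force = 170.04 + 7.35 = 177.39; u = 7.35/177.39 = 4.14%.
May: labor force = 167.74 + 7.94 = 175.68; u = 7.94/175.68 = 4.52%.
Change = 4.52% − 4.14% = +0.38 pp.

The unemployment rate changed by +0.38 percentage points.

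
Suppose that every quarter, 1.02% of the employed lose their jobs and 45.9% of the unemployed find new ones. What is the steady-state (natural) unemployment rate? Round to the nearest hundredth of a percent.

Steady-state unemployment rate ≈ 2.17%.

At steady state the flows balance: s·E = f·U, so U/(E+U) = s/(s+f).
u* = 1.02 / (1.02 + 45.9) = 1.02 / 46.92 = 2.17%.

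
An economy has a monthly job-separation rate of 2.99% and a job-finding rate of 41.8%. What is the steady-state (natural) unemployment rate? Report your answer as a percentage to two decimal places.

Steady-state unemployment rate ≈ 6.68%.

At steady state the flows balance: s·E = f·U, so U/(E+U) = s/(s+f).
u* = 2.99 / (2.99 + 41.8) = 2.99 / 44.79 = 6.68%.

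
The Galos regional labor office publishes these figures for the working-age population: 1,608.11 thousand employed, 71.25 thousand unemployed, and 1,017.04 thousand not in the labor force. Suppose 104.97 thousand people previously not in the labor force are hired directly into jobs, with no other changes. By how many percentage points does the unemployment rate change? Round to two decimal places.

The unemployment rate changes by −0.25 percentage points.

Initially, labor force = 1,608.11 + 71.25 = 1,679.36 thousand, so u = 71.25/1,679.36 = 4.24%.
After the change, employed and labor force both rise by 104.97; unemployed unchanged → E = 1,713.08, U = 71.25, labor force = 1,784.33 thousand.
New unemployment rate = 71.25 / 1,784.33 = 3.99%.
Change = 3.99% − 4.24% = −0.25 percentage points.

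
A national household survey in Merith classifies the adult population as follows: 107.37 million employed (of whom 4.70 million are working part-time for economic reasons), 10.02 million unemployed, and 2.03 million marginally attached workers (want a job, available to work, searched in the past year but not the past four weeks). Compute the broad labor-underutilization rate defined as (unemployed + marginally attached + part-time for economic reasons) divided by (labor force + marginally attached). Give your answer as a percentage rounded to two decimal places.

Labor force = 107.37 + 10.02 = 117.39 million.
Numerator = 10.02 + 2.03 + 4.70 = 16.75 million.
Denominator = 117.39 + 2.03 = 119.42 million.
Broad rate = 16.75 / 119.42 = 14.03%.

Broad underutilization rate ≈ 14.03%.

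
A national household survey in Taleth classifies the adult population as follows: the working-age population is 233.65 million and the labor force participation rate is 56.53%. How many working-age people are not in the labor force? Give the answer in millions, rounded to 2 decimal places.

About 101.57 million are not in the labor force.

Share not in the labor force = 1 − 0.5653 = 0.4347.
Not in labor force = 0.4347 × 233.65 ≈ 101.57 million.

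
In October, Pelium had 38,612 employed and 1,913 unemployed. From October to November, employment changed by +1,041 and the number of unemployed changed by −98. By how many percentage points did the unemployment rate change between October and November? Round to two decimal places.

The unemployment rate changed by −0.34 percentage points.

October: labor force = 38,612 + 1,913 = 40,525; u = 1,913/40,525 = 4.72%.
November: labor force = 39,653 + 1,815 = 41,468; u = 1,815/41,468 = 4.38%.
Change = 4.38% − 4.72% = −0.34 pp.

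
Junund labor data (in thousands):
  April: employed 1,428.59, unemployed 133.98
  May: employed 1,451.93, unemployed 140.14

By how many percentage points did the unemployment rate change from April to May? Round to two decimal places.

The unemployment rate changed by +0.23 percentage points.

April: labor force = 1,428.59 + 133.98 = 1,562.57; u = 133.98/1,562.57 = 8.57%.
May: labor force = 1,451.93 + 140.14 = 1,592.07; u = 140.14/1,592.07 = 8.80%.
Change = 8.80% − 8.57% = +0.23 pp.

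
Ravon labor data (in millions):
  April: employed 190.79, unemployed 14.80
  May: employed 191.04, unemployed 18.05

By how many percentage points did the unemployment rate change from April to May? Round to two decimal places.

The unemployment rate changed by +1.43 percentage points.

April: labor force = 190.79 + 14.80 = 205.59; u = 14.80/205.59 = 7.20%.
May: labor force = 191.04 + 18.05 = 209.09; u = 18.05/209.09 = 8.63%.
Change = 8.63% − 7.20% = +1.43 pp.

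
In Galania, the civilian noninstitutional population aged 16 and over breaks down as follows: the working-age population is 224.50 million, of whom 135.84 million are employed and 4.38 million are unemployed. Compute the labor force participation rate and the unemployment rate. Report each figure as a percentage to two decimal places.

Labor force participation rate ≈ 62.46%; unemployment rate ≈ 3.12%.

Labor force = employed + unemployed = 135.84 + 4.38 = 140.22 million.
Unemployment rate = 4.38 / 140.22 = 3.12%.
Labor force participation rate = 140.22 / 224.50 = 62.46%.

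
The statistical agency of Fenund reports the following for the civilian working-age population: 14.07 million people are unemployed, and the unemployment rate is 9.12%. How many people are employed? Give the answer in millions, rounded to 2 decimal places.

Labor force = U / u = 14.07 / 0.0912 ≈ 154.28 million.
Employed = labor force − unemployed = 154.28 − 14.07 = 140.21 million.

About 140.21 million are employed.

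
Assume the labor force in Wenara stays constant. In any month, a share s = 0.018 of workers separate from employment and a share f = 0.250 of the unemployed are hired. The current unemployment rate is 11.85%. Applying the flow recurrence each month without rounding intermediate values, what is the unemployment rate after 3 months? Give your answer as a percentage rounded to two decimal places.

With a fixed labor force, u_{t+1} = u_t + s·(1−u_t) − f·u_t = u_t·(1−s−f) + s.
Here 1−s−f = 0.732 and s = 0.018.
u_1 = 0.118500 × 0.732 + 0.018 = 0.104742.
u_2 = 0.104742 × 0.732 + 0.018 = 0.094671.
u_3 = 0.094671 × 0.732 + 0.018 = 0.087299.

Unemployment rate after three months ≈ 8.73%.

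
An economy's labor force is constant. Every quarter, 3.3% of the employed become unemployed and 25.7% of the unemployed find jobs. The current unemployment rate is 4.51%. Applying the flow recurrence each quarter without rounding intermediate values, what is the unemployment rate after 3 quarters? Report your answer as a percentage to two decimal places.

Unemployment rate after three quarters ≈ 8.92%.

With a fixed labor force, u_{t+1} = u_t + s·(1−u_t) − f·u_t = u_t·(1−s−f) + s.
Here 1−s−f = 0.710 and s = 0.033.
u_1 = 0.045100 × 0.710 + 0.033 = 0.065021.
u_2 = 0.065021 × 0.710 + 0.033 = 0.079165.
u_3 = 0.079165 × 0.710 + 0.033 = 0.089207.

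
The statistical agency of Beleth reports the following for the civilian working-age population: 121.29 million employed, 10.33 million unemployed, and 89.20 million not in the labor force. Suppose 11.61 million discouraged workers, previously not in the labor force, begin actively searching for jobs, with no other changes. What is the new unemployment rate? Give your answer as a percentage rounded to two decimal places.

New unemployment rate ≈ 15.32%.

Initially, labor force = 121.29 + 10.33 = 131.62 million, so u = 10.33/131.62 = 7.85%.
After the change, unemployed and labor force both rise by 11.61 → E = 121.29, U = 21.94, labor force = 143.23 million.
New unemployment rate = 21.94 / 143.23 = 15.32%.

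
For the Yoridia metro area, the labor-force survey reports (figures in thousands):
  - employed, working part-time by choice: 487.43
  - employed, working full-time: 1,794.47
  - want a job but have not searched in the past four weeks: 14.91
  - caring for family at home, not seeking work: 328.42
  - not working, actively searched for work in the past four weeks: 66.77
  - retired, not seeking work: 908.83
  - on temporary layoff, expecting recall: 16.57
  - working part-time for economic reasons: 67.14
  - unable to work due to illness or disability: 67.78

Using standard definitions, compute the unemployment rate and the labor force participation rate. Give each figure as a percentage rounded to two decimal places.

Employed = 487.43 + 1,794.47 + 67.14 = 2,349.04 thousand (anyone who worked, including part-time for economic reasons, counts as employed).
Unemployed = 66.77 + 16.57 = 83.34 thousand (jobless and actively searching, or on temporary layoff).
Labor force = 2,349.04 + 83.34 = 2,432.38 thousand.
Not in labor force = 14.91 + 328.42 + 908.83 + 67.78 = 1,319.94 thousand (those not working and not actively searching are outside the labor force — including those who want a job but have given up searching).
Civilian working-age population = 2,432.38 + 1,319.94 = 3,752.32 thousand.
Unemployment rate = 83.34 / 2,432.38 = 3.43%.
Labor force participation rate = 2,432.38 / 3,752.32 = 64.82%.

Unemployment rate ≈ 3.43%; labor force participation rate ≈ 64.82%.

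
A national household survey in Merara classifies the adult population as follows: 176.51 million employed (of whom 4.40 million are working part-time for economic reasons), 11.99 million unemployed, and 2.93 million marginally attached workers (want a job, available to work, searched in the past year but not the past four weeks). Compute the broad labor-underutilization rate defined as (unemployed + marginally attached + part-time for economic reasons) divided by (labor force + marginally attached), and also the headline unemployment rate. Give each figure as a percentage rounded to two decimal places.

Labor force = 176.51 + 11.99 = 188.50 million.
Numerator = 11.99 + 2.93 + 4.40 = 19.32 million.
Denominator = 188.50 + 2.93 = 191.43 million.
Broad rate = 19.32 / 191.43 = 10.09%.
Headline unemployment rate = 11.99 / 188.50 = 6.36%.

Broad underutilization rate ≈ 10.09%; headline unemployment rate ≈ 6.36%.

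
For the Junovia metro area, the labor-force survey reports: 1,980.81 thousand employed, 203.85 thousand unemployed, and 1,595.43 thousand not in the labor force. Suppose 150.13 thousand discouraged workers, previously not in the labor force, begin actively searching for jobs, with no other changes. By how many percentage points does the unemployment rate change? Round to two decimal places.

Initially, labor force = 1,980.81 + 203.85 = 2,184.66 thousand, so u = 203.85/2,184.66 = 9.33%.
After the change, unemployed and labor force both rise by 150.13 → E = 1,980.81, U = 353.98, labor force = 2,334.79 thousand.
New unemployment rate = 353.98 / 2,334.79 = 15.16%.
Change = 15.16% − 9.33% = +5.83 percentage points.

The unemployment rate changes by +5.83 percentage points.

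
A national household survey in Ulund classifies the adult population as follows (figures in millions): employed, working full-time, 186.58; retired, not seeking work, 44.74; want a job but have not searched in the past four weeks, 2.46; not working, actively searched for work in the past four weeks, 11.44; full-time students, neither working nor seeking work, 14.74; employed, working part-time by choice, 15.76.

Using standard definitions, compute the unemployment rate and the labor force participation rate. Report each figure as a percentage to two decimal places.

Employed = 186.58 + 15.76 = 202.34 million.
Unemployed = 11.44 million.
Labor force = 202.34 + 11.44 = 213.78 million.
Not in labor force = 44.74 + 2.46 + 14.74 = 61.94 million (those not working and not actively searching are outside the labor force — including those who want a job but have given up searching).
Civilian working-age population = 213.78 + 61.94 = 275.72 million.
Unemployment rate = 11.44 / 213.78 = 5.35%.
Labor force participation rate = 213.78 / 275.72 = 77.54%.

Unemployment rate ≈ 5.35%; labor force participation rate ≈ 77.54%.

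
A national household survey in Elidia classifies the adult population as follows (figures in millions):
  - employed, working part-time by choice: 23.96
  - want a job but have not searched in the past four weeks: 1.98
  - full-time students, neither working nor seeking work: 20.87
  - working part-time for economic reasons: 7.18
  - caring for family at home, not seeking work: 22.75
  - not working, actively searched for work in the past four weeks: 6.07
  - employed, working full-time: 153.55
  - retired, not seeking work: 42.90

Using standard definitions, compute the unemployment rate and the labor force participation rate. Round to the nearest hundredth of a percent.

Unemployment rate ≈ 3.18%; labor force participation rate ≈ 68.31%.

Employed = 23.96 + 7.18 + 153.55 = 184.69 million (anyone who worked, including part-time for economic reasons, counts as employed).
Unemployed = 6.07 million.
Labor force = 184.69 + 6.07 = 190.76 million.
Not in labor force = 1.98 + 20.87 + 22.75 + 42.90 = 88.50 million (those not working and not actively searching are outside the labor force — including those who want a job but have given up searching).
Civilian working-age population = 190.76 + 88.50 = 279.26 million.
Unemployment rate = 6.07 / 190.76 = 3.18%.
Labor force participation rate = 190.76 / 279.26 = 68.31%.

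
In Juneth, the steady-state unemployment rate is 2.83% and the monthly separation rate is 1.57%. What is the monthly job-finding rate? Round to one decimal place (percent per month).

Job-finding rate ≈ 53.9% per month.

From u* = s/(s+f): f = s·(1−u)/u.
f = 1.57 × (1 − 0.0283) / 0.0283 = 1.5256 / 0.0283 ≈ 53.9% per month.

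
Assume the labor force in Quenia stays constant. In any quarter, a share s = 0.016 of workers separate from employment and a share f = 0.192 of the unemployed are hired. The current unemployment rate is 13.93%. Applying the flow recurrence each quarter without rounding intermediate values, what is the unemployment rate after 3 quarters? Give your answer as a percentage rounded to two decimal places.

With a fixed labor force, u_{t+1} = u_t + s·(1−u_t) − f·u_t = u_t·(1−s−f) + s.
Here 1−s−f = 0.792 and s = 0.016.
u_1 = 0.139300 × 0.792 + 0.016 = 0.126326.
u_2 = 0.126326 × 0.792 + 0.016 = 0.116050.
u_3 = 0.116050 × 0.792 + 0.016 = 0.107912.

Unemployment rate after three quarters ≈ 10.79%.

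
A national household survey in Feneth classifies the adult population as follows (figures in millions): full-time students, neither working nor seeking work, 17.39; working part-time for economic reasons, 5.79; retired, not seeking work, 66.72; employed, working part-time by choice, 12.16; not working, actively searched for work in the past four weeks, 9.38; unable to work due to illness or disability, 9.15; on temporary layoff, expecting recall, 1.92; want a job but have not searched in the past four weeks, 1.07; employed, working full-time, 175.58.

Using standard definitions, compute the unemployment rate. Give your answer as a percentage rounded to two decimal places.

Unemployment rate ≈ 5.52%.

Employed = 5.79 + 12.16 + 175.58 = 193.53 million (anyone who worked, including part-time for economic reasons, counts as employed).
Unemployed = 9.38 + 1.92 = 11.30 million (jobless and actively searching, or on temporary layoff).
Labor force = 193.53 + 11.30 = 204.83 million.
Unemployment rate = 11.30 / 204.83 = 5.52%.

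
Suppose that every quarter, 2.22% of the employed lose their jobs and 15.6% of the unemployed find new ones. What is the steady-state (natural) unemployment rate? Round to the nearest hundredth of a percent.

At steady state the flows balance: s·E = f·U, so U/(E+U) = s/(s+f).
u* = 2.22 / (2.22 + 15.6) = 2.22 / 17.82 = 12.46%.

Steady-state unemployment rate ≈ 12.46%.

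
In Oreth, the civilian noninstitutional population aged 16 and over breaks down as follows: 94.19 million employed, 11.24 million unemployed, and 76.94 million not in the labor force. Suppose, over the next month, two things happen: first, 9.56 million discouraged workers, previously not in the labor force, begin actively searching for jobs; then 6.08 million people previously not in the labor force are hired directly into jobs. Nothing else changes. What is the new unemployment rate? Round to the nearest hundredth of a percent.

Initially, labor force = 94.19 + 11.24 = 105.43 million, so u = 11.24/105.43 = 10.66%.
After the first change, unemployed and labor force both rise by 9.56 → E = 94.19, U = 20.80, labor force = 114.99 million.
After the second change, employed and labor force both rise by 6.08; unemployed unchanged → E = 100.27, U = 20.80, labor force = 121.07 million.
New unemployment rate = 20.80 / 121.07 = 17.18%.

New unemployment rate ≈ 17.18%.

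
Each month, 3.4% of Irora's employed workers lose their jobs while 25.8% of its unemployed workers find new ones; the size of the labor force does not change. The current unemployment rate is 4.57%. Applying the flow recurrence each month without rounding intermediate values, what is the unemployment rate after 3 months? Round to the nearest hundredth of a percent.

Unemployment rate after three months ≈ 9.13%.

With a fixed labor force, u_{t+1} = u_t + s·(1−u_t) − f·u_t = u_t·(1−s−f) + s.
Here 1−s−f = 0.708 and s = 0.034.
u_1 = 0.045700 × 0.708 + 0.034 = 0.066356.
u_2 = 0.066356 × 0.708 + 0.034 = 0.080980.
u_3 = 0.080980 × 0.708 + 0.034 = 0.091334.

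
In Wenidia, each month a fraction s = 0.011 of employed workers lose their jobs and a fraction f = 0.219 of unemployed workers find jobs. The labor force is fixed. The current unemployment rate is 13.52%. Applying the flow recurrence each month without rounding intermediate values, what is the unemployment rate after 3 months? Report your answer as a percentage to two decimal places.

With a fixed labor force, u_{t+1} = u_t + s·(1−u_t) − f·u_t = u_t·(1−s−f) + s.
Here 1−s−f = 0.770 and s = 0.011.
u_1 = 0.135200 × 0.770 + 0.011 = 0.115104.
u_2 = 0.115104 × 0.770 + 0.011 = 0.099630.
u_3 = 0.099630 × 0.770 + 0.011 = 0.087715.

Unemployment rate after three months ≈ 8.77%.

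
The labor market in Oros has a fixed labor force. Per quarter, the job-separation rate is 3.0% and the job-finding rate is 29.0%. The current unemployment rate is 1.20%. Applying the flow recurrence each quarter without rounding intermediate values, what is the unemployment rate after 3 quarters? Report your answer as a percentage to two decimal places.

With a fixed labor force, u_{t+1} = u_t + s·(1−u_t) − f·u_t = u_t·(1−s−f) + s.
Here 1−s−f = 0.680 and s = 0.030.
u_1 = 0.012000 × 0.680 + 0.030 = 0.038160.
u_2 = 0.038160 × 0.680 + 0.030 = 0.055949.
u_3 = 0.055949 × 0.680 + 0.030 = 0.068045.

Unemployment rate after three quarters ≈ 6.80%.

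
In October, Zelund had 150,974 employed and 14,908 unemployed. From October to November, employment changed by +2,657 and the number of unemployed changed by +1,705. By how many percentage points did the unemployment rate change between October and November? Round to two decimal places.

October: labor force = 150,974 + 14,908 = 165,882; u = 14,908/165,882 = 8.99%.
November: labor force = 153,631 + 16,613 = 170,244; u = 16,613/170,244 = 9.76%.
Change = 9.76% − 8.99% = +0.77 pp.

The unemployment rate changed by +0.77 percentage points.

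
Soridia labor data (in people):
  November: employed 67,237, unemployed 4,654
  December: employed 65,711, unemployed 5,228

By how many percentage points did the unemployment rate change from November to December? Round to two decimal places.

The unemployment rate changed by +0.90 percentage points.

November: labor force = 67,237 + 4,654 = 71,891; u = 4,654/71,891 = 6.47%.
December: labor force = 65,711 + 5,228 = 70,939; u = 5,228/70,939 = 7.37%.
Change = 7.37% − 6.47% = +0.90 pp.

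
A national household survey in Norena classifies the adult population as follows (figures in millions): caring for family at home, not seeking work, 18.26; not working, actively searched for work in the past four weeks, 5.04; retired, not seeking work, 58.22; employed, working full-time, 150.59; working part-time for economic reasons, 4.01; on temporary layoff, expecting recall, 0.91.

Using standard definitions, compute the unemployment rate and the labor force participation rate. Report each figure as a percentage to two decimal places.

Unemployment rate ≈ 3.71%; labor force participation rate ≈ 67.73%.

Employed = 150.59 + 4.01 = 154.60 million (anyone who worked, including part-time for economic reasons, counts as employed).
Unemployed = 5.04 + 0.91 = 5.95 million (jobless and actively searching, or on temporary layoff).
Labor force = 154.60 + 5.95 = 160.55 million.
Not in labor force = 18.26 + 58.22 = 76.48 million (those not working and not actively searching are outside the labor force).
Civilian working-age population = 160.55 + 76.48 = 237.03 million.
Unemployment rate = 5.95 / 160.55 = 3.71%.
Labor force participation rate = 160.55 / 237.03 = 67.73%.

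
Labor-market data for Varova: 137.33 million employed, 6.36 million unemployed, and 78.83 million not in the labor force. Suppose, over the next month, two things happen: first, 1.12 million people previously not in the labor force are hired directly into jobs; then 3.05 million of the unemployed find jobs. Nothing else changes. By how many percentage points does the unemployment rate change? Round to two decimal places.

The unemployment rate changes by −2.14 percentage points.

Initially, labor force = 137.33 + 6.36 = 143.69 million, so u = 6.36/143.69 = 4.43%.
After the first change, employed and labor force both rise by 1.12; unemployed unchanged → E = 138.45, U = 6.36, labor force = 144.81 million.
After the second change, unemployed falls and employed rises by 3.05; labor force unchanged → E = 141.50, U = 3.31, labor force = 144.81 million.
New unemployment rate = 3.31 / 144.81 = 2.29%.
Change = 2.29% − 4.43% = −2.14 percentage points.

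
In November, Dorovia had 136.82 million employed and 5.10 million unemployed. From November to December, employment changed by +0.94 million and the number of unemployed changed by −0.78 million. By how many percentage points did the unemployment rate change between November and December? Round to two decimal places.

The unemployment rate changed by −0.55 percentage points.

November: labor force = 136.82 + 5.10 = 141.92; u = 5.10/141.92 = 3.59%.
December: labor force = 137.76 + 4.32 = 142.08; u = 4.32/142.08 = 3.04%.
Change = 3.04% − 3.59% = −0.55 pp.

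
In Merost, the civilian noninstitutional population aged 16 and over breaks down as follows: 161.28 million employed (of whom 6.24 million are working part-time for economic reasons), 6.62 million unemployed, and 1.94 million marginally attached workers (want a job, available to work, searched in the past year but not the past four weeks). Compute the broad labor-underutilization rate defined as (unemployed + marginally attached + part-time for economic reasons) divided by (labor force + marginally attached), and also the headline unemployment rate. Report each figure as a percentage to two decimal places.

Labor force = 161.28 + 6.62 = 167.90 million.
Numerator = 6.62 + 1.94 + 6.24 = 14.80 million.
Denominator = 167.90 + 1.94 = 169.84 million.
Broad rate = 14.80 / 169.84 = 8.71%.
Headline unemployment rate = 6.62 / 167.90 = 3.94%.

Broad underutilization rate ≈ 8.71%; headline unemployment rate ≈ 3.94%.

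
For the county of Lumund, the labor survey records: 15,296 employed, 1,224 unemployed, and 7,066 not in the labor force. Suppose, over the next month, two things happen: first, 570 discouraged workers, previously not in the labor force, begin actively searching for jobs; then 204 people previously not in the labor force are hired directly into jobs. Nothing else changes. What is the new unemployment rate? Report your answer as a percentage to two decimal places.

New unemployment rate ≈ 10.37%.

Initially, labor force = 15,296 + 1,224 = 16,520, so u = 1,224/16,520 = 7.41%.
After the first change, unemployed and labor force both rise by 570 → E = 15,296, U = 1,794, labor force = 17,090.
After the second change, employed and labor force both rise by 204; unemployed unchanged → E = 15,500, U = 1,794, labor force = 17,294.
New unemployment rate = 1,794 / 17,294 = 10.37%.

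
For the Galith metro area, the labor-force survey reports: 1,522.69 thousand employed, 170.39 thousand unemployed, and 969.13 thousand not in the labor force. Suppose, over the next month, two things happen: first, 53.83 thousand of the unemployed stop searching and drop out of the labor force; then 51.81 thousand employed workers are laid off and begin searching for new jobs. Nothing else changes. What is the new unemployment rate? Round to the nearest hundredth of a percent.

Initially, labor force = 1,522.69 + 170.39 = 1,693.08 thousand, so u = 170.39/1,693.08 = 10.06%.
After the first change, unemployed and labor force both fall by 53.83 → E = 1,522.69, U = 116.56, labor force = 1,639.25 thousand.
After the second change, employed falls and unemployed rises by 51.81; labor force unchanged → E = 1,470.88, U = 168.37, labor force = 1,639.25 thousand.
New unemployment rate = 168.37 / 1,639.25 = 10.27%.

New unemployment rate ≈ 10.27%.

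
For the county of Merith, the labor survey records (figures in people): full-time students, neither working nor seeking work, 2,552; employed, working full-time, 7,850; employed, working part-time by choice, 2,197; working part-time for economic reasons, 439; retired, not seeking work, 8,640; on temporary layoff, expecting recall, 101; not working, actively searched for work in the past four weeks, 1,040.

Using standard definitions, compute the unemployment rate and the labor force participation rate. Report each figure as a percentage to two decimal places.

Unemployment rate ≈ 9.81%; labor force participation rate ≈ 50.95%.

Employed = 7,850 + 2,197 + 439 = 10,486 (anyone who worked, including part-time for economic reasons, counts as employed).
Unemployed = 101 + 1,040 = 1,141 (jobless and actively searching, or on temporary layoff).
Labor force = 10,486 + 1,141 = 11,627.
Not in labor force = 2,552 + 8,640 = 11,192 (those not working and not actively searching are outside the labor force).
Civilian working-age population = 11,627 + 11,192 = 22,819.
Unemployment rate = 1,141 / 11,627 = 9.81%.
Labor force participation rate = 11,627 / 22,819 = 50.95%.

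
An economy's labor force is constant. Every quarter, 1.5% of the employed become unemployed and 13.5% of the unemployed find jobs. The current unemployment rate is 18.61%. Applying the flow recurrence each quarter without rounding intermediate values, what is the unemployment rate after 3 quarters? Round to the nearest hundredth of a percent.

Unemployment rate after three quarters ≈ 15.29%.

With a fixed labor force, u_{t+1} = u_t + s·(1−u_t) − f·u_t = u_t·(1−s−f) + s.
Here 1−s−f = 0.850 and s = 0.015.
u_1 = 0.186100 × 0.850 + 0.015 = 0.173185.
u_2 = 0.173185 × 0.850 + 0.015 = 0.162207.
u_3 = 0.162207 × 0.850 + 0.015 = 0.152876.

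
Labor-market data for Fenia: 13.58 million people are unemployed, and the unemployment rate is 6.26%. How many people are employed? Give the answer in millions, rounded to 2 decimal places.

About 203.35 million are employed.

Labor force = U / u = 13.58 / 0.0626 ≈ 216.93 million.
Employed = labor force − unemployed = 216.93 − 13.58 = 203.35 million.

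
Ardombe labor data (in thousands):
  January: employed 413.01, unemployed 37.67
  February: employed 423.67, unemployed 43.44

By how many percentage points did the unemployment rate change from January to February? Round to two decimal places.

January: labor force = 413.01 + 37.67 = 450.68; u = 37.67/450.68 = 8.36%.
February: labor force = 423.67 + 43.44 = 467.11; u = 43.44/467.11 = 9.30%.
Change = 9.30% − 8.36% = +0.94 pp.

The unemployment rate changed by +0.94 percentage points.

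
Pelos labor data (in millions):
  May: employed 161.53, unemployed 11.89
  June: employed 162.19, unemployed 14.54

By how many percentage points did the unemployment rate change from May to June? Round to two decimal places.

May: labor force = 161.53 + 11.89 = 173.42; u = 11.89/173.42 = 6.86%.
June: labor force = 162.19 + 14.54 = 176.73; u = 14.54/176.73 = 8.23%.
Change = 8.23% − 6.86% = +1.37 pp.

The unemployment rate changed by +1.37 percentage points.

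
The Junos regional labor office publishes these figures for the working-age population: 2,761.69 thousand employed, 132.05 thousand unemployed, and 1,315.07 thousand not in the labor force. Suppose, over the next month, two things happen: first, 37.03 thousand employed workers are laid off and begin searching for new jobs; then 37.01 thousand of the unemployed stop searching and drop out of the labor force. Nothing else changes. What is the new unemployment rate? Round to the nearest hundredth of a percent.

Initially, labor force = 2,761.69 + 132.05 = 2,893.74 thousand, so u = 132.05/2,893.74 = 4.56%.
After the first change, employed falls and unemployed rises by 37.03; labor force unchanged → E = 2,724.66, U = 169.08, labor force = 2,893.74 thousand.
After the second change, unemployed and labor force both fall by 37.01 → E = 2,724.66, U = 132.07, labor force = 2,856.73 thousand.
New unemployment rate = 132.07 / 2,856.73 = 4.62%.

New unemployment rate ≈ 4.62%.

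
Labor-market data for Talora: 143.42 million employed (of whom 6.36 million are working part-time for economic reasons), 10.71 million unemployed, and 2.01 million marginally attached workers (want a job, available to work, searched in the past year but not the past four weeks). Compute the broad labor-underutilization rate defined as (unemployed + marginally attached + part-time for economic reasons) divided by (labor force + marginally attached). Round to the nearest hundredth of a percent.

Broad underutilization rate ≈ 12.22%.

Labor force = 143.42 + 10.71 = 154.13 million.
Numerator = 10.71 + 2.01 + 6.36 = 19.08 million.
Denominator = 154.13 + 2.01 = 156.14 million.
Broad rate = 19.08 / 156.14 = 12.22%.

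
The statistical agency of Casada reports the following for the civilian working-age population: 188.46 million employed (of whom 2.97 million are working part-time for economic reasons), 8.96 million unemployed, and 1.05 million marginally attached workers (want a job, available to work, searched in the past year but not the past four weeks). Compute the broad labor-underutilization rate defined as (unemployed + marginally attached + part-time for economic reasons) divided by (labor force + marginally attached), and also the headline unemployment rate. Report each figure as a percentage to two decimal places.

Labor force = 188.46 + 8.96 = 197.42 million.
Numerator = 8.96 + 1.05 + 2.97 = 12.98 million.
Denominator = 197.42 + 1.05 = 198.47 million.
Broad rate = 12.98 / 198.47 = 6.54%.
Headline unemployment rate = 8.96 / 197.42 = 4.54%.

Broad underutilization rate ≈ 6.54%; headline unemployment rate ≈ 4.54%.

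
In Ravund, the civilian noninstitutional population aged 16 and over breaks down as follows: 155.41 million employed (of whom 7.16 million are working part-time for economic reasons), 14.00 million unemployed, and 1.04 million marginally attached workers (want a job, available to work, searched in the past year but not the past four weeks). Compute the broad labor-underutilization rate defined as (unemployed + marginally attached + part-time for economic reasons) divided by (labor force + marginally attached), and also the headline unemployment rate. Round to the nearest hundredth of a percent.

Labor force = 155.41 + 14.00 = 169.41 million.
Numerator = 14.00 + 1.04 + 7.16 = 22.20 million.
Denominator = 169.41 + 1.04 = 170.45 million.
Broad rate = 22.20 / 170.45 = 13.02%.
Headline unemployment rate = 14.00 / 169.41 = 8.26%.

Broad underutilization rate ≈ 13.02%; headline unemployment rate ≈ 8.26%.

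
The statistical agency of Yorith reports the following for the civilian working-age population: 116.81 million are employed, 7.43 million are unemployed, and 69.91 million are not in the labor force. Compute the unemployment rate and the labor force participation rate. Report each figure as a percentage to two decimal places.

Labor force = employed + unemployed = 116.81 + 7.43 = 124.24 million.
Working-age population = 124.24 + 69.91 = 194.15 million.
Unemployment rate = 7.43 / 124.24 = 5.98%.
Labor force participation rate = 124.24 / 194.15 = 63.99%.

Unemployment rate ≈ 5.98%; labor force participation rate ≈ 63.99%.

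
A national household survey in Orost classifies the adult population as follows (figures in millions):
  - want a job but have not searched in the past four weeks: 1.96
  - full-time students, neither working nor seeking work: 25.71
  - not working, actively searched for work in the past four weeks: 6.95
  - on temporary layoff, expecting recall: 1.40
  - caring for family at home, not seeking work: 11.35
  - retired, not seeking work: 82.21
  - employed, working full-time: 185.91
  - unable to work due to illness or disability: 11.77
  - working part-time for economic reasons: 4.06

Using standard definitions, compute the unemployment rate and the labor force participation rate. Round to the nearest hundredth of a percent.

Unemployment rate ≈ 4.21%; labor force participation rate ≈ 59.86%.

Employed = 185.91 + 4.06 = 189.97 million (anyone who worked, including part-time for economic reasons, counts as employed).
Unemployed = 6.95 + 1.40 = 8.35 million (jobless and actively searching, or on temporary layoff).
Labor force = 189.97 + 8.35 = 198.32 million.
Not in labor force = 1.96 + 25.71 + 11.35 + 82.21 + 11.77 = 133.00 million (those not working and not actively searching are outside the labor force — including those who want a job but have given up searching).
Civilian working-age population = 198.32 + 133.00 = 331.32 million.
Unemployment rate = 8.35 / 198.32 = 4.21%.
Labor force participation rate = 198.32 / 331.32 = 59.86%.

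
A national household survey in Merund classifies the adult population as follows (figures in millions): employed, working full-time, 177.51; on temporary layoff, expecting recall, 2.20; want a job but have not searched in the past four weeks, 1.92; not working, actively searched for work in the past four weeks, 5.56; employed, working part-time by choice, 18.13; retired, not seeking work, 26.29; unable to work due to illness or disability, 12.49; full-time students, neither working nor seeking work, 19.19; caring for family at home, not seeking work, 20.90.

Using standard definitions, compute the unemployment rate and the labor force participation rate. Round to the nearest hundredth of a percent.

Employed = 177.51 + 18.13 = 195.64 million.
Unemployed = 2.20 + 5.56 = 7.76 million (jobless and actively searching, or on temporary layoff).
Labor force = 195.64 + 7.76 = 203.40 million.
Not in labor force = 1.92 + 26.29 + 12.49 + 19.19 + 20.90 = 80.79 million (those not working and not actively searching are outside the labor force — including those who want a job but have given up searching).
Civilian working-age population = 203.40 + 80.79 = 284.19 million.
Unemployment rate = 7.76 / 203.40 = 3.82%.
Labor force participation rate = 203.40 / 284.19 = 71.57%.

Unemployment rate ≈ 3.82%; labor force participation rate ≈ 71.57%.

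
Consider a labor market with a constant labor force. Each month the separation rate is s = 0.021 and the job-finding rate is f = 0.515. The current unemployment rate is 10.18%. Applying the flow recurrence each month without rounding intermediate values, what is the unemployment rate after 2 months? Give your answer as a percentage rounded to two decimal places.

With a fixed labor force, u_{t+1} = u_t + s·(1−u_t) − f·u_t = u_t·(1−s−f) + s.
Here 1−s−f = 0.464 and s = 0.021.
u_1 = 0.101800 × 0.464 + 0.021 = 0.068235.
u_2 = 0.068235 × 0.464 + 0.021 = 0.052661.

Unemployment rate after two months ≈ 5.27%.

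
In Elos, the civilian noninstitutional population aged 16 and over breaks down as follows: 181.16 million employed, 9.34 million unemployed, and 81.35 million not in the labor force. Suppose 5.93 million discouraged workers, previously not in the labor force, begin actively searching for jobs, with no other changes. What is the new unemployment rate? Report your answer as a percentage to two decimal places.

New unemployment rate ≈ 7.77%.

Initially, labor force = 181.16 + 9.34 = 190.50 million, so u = 9.34/190.50 = 4.90%.
After the change, unemployed and labor force both rise by 5.93 → E = 181.16, U = 15.27, labor force = 196.43 million.
New unemployment rate = 15.27 / 196.43 = 7.77%.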